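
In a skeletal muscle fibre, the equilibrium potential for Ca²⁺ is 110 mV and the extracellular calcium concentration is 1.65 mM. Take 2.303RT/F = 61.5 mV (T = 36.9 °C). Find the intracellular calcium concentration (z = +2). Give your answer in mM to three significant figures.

Nernst: E = (61.5/2) · log₁₀([out]/[in]), so log₁₀([out]/[in]) = 110.0 × 2 / 61.5 = 3.5772.
[out]/[in] = 10^(3.5772) = 3778.
[in] = 1.65 / 3778 = 0.0004368 mM.

0.000437 mM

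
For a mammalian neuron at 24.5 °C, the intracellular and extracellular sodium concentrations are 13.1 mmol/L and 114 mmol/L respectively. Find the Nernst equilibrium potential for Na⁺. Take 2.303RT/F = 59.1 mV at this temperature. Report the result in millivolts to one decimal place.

E = (59.1/z) · log₁₀([Na⁺]_out/[Na⁺]_in) with z = +1.
= (59.1/1) · log₁₀(114/13.1) = 59.10 · log₁₀(8.702)
= 59.10 · (0.9396) = 55.53 mV

55.5 mV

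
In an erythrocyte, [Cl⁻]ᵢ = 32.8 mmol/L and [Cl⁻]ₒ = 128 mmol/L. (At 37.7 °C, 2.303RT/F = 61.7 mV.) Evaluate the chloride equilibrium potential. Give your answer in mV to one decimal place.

-36.5 mV

E = (61.7/z) · log₁₀([Cl⁻]_out/[Cl⁻]_in) with z = -1.
For an anion, dividing by z = -1 reverses the sign.
= (61.7/-1) · log₁₀(128/32.8) = -61.70 · log₁₀(3.902)
= -61.70 · (0.5913) = -36.49 mV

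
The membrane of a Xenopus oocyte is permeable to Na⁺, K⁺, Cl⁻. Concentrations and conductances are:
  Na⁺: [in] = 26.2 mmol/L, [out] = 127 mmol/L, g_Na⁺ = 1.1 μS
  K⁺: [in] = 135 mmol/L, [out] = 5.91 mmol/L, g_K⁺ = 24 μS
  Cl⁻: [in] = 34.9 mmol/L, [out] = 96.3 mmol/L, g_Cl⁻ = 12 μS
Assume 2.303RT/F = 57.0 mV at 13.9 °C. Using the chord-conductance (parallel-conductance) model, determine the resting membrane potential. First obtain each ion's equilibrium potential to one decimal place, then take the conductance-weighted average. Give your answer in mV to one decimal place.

-57.0 mV

E_Na⁺ = (57.0/1)·log₁₀(127/26.2) = 39.1 mV
E_K⁺ = (57.0/1)·log₁₀(5.91/135) = -77.4 mV
E_Cl⁻ = (57.0/-1)·log₁₀(96.3/34.9) = -25.1 mV
Vm = (Σ gᵢEᵢ)/(Σ gᵢ) = (1.1·39.1 + 24·-77.4 + 12·-25.1) / (1.1 + 24 + 12)
= -2115.79 / 37.1 = -57.03 mV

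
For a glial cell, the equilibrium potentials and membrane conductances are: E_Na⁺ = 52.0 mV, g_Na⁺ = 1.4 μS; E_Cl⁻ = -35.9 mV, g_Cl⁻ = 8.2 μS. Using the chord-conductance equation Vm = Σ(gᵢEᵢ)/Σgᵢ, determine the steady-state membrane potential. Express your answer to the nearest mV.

-23 mV

Σ gᵢEᵢ = 1.4·(52.0) + 8.2·(-35.9) = -221.58
Σ gᵢ = 1.4 + 8.2 = 9.6
Vm = -221.58 / 9.6 = -23.08 mV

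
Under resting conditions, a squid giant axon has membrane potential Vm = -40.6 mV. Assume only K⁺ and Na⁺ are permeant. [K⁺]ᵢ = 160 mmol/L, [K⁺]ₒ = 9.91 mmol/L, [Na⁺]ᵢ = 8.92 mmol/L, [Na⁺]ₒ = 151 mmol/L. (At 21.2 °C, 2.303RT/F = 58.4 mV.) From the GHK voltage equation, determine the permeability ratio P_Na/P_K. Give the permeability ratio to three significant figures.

0.150

Let α = P_Na/P_K. GHK: Vm = 58.4·log₁₀[(Kₒ + α·Naₒ)/(Kᵢ + α·Naᵢ)].
10^(Vm/58.4) = 10^(-40.6/58.4) = 0.20174
So 0.20174·(Kᵢ + α·Naᵢ) = Kₒ + α·Naₒ → α = (0.20174·160.0 − 9.91) / (151.0 − 0.20174·8.92)
α = (32.28 − 9.91) / (151.0 − 1.8) = 22.37/149.2 = 0.1499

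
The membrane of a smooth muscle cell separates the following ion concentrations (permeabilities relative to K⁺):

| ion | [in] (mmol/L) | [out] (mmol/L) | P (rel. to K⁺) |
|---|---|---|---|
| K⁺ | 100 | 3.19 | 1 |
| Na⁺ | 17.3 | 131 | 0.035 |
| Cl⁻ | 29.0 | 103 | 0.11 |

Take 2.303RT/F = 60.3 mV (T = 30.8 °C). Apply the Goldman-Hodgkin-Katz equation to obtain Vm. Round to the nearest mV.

Vm = 60.3 · log₁₀[(Σ P·[cation]ₒ + Σ P·[anion]ᵢ) / (Σ P·[cation]ᵢ + Σ P·[anion]ₒ)]
Numerator = 1×3.19 + 0.035×131 + 0.11×29.0 = 10.96
Denominator = 1×100 + 0.035×17.3 + 0.11×103 = 111.9
Vm = 60.3 · log₁₀(0.097958) = 60.3 × (-1.0090) = -60.84 mV

-61 mV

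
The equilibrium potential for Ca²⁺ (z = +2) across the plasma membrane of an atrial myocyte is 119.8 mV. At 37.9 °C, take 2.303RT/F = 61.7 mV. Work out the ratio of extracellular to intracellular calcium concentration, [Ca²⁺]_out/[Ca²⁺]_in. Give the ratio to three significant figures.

7640

log₁₀([out]/[in]) = E·z/(61.7) = 119.8 × 2 / 61.7 = 3.8833
[out]/[in] = 10^(3.8833) = 7644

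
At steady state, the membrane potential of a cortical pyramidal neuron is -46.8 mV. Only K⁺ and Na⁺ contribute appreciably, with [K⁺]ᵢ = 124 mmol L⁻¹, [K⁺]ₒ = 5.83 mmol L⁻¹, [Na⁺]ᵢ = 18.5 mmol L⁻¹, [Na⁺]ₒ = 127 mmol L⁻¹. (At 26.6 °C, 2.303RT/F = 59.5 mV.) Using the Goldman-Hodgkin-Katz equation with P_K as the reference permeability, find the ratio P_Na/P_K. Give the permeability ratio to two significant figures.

0.12

Let α = P_Na/P_K. GHK: Vm = 59.5·log₁₀[(Kₒ + α·Naₒ)/(Kᵢ + α·Naᵢ)].
10^(Vm/59.5) = 10^(-46.8/59.5) = 0.16347
So 0.16347·(Kᵢ + α·Naᵢ) = Kₒ + α·Naₒ → α = (0.16347·124.0 − 5.83) / (127.0 − 0.16347·18.5)
α = (20.27 − 5.83) / (127.0 − 3.024) = 14.44/124 = 0.1165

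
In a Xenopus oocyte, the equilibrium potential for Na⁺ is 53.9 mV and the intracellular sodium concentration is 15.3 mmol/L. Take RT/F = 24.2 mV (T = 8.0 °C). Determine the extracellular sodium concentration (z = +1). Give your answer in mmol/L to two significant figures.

Nernst: E = (24.2/1) · ln([out]/[in]), so ln([out]/[in]) = 53.9 × 1 / 24.2 = 2.2273.
[out]/[in] = e^(2.2273) = 9.275.
[out] = 9.275 × 15.3 = 141.9 mmol/L.

140 mmol/L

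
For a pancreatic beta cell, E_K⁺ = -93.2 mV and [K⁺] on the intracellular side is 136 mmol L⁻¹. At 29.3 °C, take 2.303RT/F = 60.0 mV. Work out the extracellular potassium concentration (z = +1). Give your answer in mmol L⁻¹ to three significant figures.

3.80 mmol L⁻¹

Nernst: E = (60.0/1) · log₁₀([out]/[in]), so log₁₀([out]/[in]) = -93.2 × 1 / 60.0 = -1.5533.
[out]/[in] = 10^(-1.5533) = 0.02797.
[out] = 0.02797 × 136 = 3.804 mmol L⁻¹.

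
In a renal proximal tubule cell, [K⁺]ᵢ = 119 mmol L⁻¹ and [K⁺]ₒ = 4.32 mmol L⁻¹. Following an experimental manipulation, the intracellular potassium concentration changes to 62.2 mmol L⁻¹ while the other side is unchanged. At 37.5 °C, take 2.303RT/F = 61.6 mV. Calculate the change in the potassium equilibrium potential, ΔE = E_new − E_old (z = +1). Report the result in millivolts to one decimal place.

E_old = (61.6/1)·log₁₀(4.32/119) = -88.71 mV
E_new = (61.6/1)·log₁₀(4.32/62.2) = -71.35 mV
ΔE = -71.35 − (-88.71) = 17.36 mV

17.4 mV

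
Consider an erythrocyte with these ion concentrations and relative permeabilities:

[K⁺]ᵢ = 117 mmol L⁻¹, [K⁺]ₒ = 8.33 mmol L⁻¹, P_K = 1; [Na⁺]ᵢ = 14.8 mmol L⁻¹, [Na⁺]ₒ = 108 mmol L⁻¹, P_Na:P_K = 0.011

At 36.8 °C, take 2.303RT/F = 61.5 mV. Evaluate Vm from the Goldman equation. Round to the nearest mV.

-67 mV

Vm = 61.5 · log₁₀[(Σ P·[cation]ₒ + Σ P·[anion]ᵢ) / (Σ P·[cation]ᵢ + Σ P·[anion]ₒ)]
Numerator = 1×8.33 + 0.011×108 = 9.518
Denominator = 1×117 + 0.011×14.8 = 117.2
Vm = 61.5 · log₁₀(0.081237) = 61.5 × (-1.0902) = -67.05 mV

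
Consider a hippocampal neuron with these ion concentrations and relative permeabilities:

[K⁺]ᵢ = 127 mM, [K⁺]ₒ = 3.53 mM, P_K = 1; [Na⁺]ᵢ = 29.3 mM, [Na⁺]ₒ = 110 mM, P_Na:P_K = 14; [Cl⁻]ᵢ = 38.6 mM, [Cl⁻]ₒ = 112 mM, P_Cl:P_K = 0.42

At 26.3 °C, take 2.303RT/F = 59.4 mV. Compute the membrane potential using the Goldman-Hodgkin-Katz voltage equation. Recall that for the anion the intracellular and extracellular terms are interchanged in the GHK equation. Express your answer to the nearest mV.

Vm = 59.4 · log₁₀[(Σ P·[cation]ₒ + Σ P·[anion]ᵢ) / (Σ P·[cation]ᵢ + Σ P·[anion]ₒ)]
Numerator = 1×3.53 + 14×110 + 0.42×38.6 = 1560
Denominator = 1×127 + 14×29.3 + 0.42×112 = 584.2
Vm = 59.4 · log₁₀(2.6697) = 59.4 × (0.4265) = 25.33 mV

25 mV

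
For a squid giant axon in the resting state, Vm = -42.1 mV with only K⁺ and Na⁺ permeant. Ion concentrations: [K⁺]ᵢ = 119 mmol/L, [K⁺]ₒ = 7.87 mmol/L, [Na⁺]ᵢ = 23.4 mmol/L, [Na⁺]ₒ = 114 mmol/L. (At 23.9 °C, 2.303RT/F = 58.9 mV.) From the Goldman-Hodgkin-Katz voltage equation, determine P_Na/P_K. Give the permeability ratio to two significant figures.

0.14

Let α = P_Na/P_K. GHK: Vm = 58.9·log₁₀[(Kₒ + α·Naₒ)/(Kᵢ + α·Naᵢ)].
10^(Vm/58.9) = 10^(-42.1/58.9) = 0.19285
So 0.19285·(Kᵢ + α·Naᵢ) = Kₒ + α·Naₒ → α = (0.19285·119.0 − 7.87) / (114.0 − 0.19285·23.4)
α = (22.95 − 7.87) / (114.0 − 4.513) = 15.08/109.5 = 0.1377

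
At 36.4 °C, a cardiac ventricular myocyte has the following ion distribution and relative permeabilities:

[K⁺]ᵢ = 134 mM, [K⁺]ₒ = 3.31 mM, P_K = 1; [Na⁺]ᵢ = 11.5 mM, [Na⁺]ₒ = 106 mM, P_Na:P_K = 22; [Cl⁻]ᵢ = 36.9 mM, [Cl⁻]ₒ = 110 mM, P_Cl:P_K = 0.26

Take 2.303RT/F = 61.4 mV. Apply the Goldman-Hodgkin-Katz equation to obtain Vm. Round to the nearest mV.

46 mV

Vm = 61.4 · log₁₀[(Σ P·[cation]ₒ + Σ P·[anion]ᵢ) / (Σ P·[cation]ᵢ + Σ P·[anion]ₒ)]
Numerator = 1×3.31 + 22×106 + 0.26×36.9 = 2345
Denominator = 1×134 + 22×11.5 + 0.26×110 = 415.6
Vm = 61.4 · log₁₀(5.6422) = 61.4 × (0.7514) = 46.14 mV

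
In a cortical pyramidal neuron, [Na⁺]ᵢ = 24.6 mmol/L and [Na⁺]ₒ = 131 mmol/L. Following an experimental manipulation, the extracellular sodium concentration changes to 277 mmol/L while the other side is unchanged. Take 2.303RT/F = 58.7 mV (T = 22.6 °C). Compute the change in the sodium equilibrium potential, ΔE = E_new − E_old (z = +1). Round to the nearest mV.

19 mV

E_old = (58.7/1)·log₁₀(131/24.6) = 42.64 mV
E_new = (58.7/1)·log₁₀(277/24.6) = 61.73 mV
ΔE = 61.73 − (42.64) = 19.09 mV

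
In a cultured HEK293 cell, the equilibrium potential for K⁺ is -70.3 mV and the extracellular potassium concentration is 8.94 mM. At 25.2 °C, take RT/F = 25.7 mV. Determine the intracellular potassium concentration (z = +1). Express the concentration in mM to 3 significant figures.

Nernst: E = (25.7/1) · ln([out]/[in]), so ln([out]/[in]) = -70.3 × 1 / 25.7 = -2.7354.
[out]/[in] = e^(-2.7354) = 0.06487.
[in] = 8.94 / 0.06487 = 137.8 mM.

138 mM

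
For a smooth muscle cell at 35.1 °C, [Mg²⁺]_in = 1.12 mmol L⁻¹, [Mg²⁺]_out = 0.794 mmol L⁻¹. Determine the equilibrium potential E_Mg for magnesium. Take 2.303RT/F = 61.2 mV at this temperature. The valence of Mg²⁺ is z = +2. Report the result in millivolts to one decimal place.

E = (61.2/z) · log₁₀([Mg²⁺]_out/[Mg²⁺]_in) with z = +2.
= (61.2/2) · log₁₀(0.794/1.12) = 30.60 · log₁₀(0.7089)
= 30.60 · (-0.1494) = -4.57 mV

-4.6 mV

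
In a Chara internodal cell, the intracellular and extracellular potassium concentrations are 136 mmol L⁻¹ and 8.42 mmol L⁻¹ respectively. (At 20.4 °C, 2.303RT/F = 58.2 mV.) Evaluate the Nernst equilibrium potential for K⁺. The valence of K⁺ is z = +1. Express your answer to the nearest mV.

E = (58.2/z) · log₁₀([K⁺]_out/[K⁺]_in) with z = +1.
= (58.2/1) · log₁₀(8.42/136) = 58.20 · log₁₀(0.06191)
= 58.20 · (-1.2082) = -70.32 mV

-70 mV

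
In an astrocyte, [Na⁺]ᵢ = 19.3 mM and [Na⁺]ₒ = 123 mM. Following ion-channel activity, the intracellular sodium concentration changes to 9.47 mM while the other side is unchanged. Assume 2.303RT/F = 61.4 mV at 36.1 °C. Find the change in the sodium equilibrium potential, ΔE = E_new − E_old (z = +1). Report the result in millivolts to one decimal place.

19.0 mV

E_old = (61.4/1)·log₁₀(123/19.3) = 49.39 mV
E_new = (61.4/1)·log₁₀(123/9.47) = 68.37 mV
ΔE = 68.37 − (49.39) = 18.99 mV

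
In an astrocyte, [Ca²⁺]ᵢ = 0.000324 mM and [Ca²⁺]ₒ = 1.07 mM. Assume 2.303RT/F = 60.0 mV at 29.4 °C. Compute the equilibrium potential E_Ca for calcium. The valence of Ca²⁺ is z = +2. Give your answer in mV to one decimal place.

E = (60.0/z) · log₁₀([Ca²⁺]_out/[Ca²⁺]_in) with z = +2.
= (60.0/2) · log₁₀(1.07/0.000324) = 30.00 · log₁₀(3302)
= 30.00 · (3.5188) = 105.57 mV

105.6 mV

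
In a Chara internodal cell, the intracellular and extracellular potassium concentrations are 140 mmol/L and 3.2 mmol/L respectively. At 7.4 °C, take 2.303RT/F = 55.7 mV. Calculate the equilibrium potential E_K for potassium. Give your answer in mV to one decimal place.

-91.4 mV

E = (55.7/z) · log₁₀([K⁺]_out/[K⁺]_in) with z = +1.
= (55.7/1) · log₁₀(3.2/140) = 55.70 · log₁₀(0.02286)
= 55.70 · (-1.6410) = -91.40 mV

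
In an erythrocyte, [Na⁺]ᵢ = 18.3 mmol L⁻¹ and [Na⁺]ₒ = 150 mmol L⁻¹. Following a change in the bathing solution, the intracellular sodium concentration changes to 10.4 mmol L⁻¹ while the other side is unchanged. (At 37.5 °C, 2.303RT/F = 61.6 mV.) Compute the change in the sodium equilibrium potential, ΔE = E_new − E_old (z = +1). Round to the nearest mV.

E_old = (61.6/1)·log₁₀(150/18.3) = 56.28 mV
E_new = (61.6/1)·log₁₀(150/10.4) = 71.40 mV
ΔE = 71.40 − (56.28) = 15.12 mV

15 mV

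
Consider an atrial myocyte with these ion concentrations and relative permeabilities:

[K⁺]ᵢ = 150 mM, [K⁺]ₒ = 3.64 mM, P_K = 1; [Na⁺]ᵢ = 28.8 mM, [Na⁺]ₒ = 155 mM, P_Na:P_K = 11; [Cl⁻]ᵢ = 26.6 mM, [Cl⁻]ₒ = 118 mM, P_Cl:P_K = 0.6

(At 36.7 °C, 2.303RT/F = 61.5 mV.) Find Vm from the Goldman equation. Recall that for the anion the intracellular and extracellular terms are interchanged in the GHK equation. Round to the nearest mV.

31 mV

Vm = 61.5 · log₁₀[(Σ P·[cation]ₒ + Σ P·[anion]ᵢ) / (Σ P·[cation]ᵢ + Σ P·[anion]ₒ)]
Numerator = 1×3.64 + 11×155 + 0.6×26.6 = 1725
Denominator = 1×150 + 11×28.8 + 0.6×118 = 537.6
Vm = 61.5 · log₁₀(3.208) = 61.5 × (0.5062) = 31.13 mV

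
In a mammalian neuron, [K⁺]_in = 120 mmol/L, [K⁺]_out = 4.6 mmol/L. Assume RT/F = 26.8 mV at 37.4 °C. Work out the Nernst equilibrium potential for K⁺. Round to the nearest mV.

E = (26.8/z) · ln([K⁺]_out/[K⁺]_in) with z = +1.
= (26.8/1) · ln(4.6/120) = 26.80 · ln(0.03833)
= 26.80 · (-3.2614) = -87.41 mV

-87 mV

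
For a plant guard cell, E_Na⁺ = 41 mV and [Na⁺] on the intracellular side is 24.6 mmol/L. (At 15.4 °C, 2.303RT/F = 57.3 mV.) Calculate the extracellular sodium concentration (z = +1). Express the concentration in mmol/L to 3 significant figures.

128 mmol/L

Nernst: E = (57.3/1) · log₁₀([out]/[in]), so log₁₀([out]/[in]) = 41.0 × 1 / 57.3 = 0.7155.
[out]/[in] = 10^(0.7155) = 5.194.
[out] = 5.194 × 24.6 = 127.8 mmol/L.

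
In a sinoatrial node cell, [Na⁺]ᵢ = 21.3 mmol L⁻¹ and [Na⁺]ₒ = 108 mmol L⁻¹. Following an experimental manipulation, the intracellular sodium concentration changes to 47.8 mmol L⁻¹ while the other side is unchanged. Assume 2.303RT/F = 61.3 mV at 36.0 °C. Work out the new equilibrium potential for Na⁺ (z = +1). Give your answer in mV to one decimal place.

21.7 mV

After the shift: [Na⁺]_out = 108, [Na⁺]_in = 47.8 mmol L⁻¹.
E_new = (61.3/1)·log₁₀(108/47.8) = 61.30 · (0.3540) = 21.70 mV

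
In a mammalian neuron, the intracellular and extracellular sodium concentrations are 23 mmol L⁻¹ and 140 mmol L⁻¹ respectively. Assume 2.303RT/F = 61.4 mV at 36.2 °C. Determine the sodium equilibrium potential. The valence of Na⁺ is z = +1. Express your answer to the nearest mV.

E = (61.4/z) · log₁₀([Na⁺]_out/[Na⁺]_in) with z = +1.
= (61.4/1) · log₁₀(140/23) = 61.40 · log₁₀(6.087)
= 61.40 · (0.7844) = 48.16 mV

48 mV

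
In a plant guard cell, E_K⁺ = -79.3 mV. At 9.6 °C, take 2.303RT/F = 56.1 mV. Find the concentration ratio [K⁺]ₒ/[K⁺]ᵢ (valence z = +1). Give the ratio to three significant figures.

log₁₀([out]/[in]) = E·z/(56.1) = -79.3 × 1 / 56.1 = -1.4135
[out]/[in] = 10^(-1.4135) = 0.03859

0.0386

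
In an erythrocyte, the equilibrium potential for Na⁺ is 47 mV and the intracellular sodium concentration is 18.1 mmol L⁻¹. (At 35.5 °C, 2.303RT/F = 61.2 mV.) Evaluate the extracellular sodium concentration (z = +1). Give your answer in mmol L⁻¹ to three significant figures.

Nernst: E = (61.2/1) · log₁₀([out]/[in]), so log₁₀([out]/[in]) = 47.0 × 1 / 61.2 = 0.7680.
[out]/[in] = 10^(0.7680) = 5.861.
[out] = 5.861 × 18.1 = 106.1 mmol L⁻¹.

106 mmol L⁻¹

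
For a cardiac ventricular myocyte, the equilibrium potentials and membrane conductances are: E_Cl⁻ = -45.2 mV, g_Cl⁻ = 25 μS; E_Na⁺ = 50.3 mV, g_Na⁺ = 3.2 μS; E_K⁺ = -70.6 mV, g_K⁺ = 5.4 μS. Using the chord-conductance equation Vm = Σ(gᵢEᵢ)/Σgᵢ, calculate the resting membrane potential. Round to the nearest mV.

-40 mV

Σ gᵢEᵢ = 25·(-45.2) + 3.2·(50.3) + 5.4·(-70.6) = -1350.28
Σ gᵢ = 25 + 3.2 + 5.4 = 33.6
Vm = -1350.28 / 33.6 = -40.19 mV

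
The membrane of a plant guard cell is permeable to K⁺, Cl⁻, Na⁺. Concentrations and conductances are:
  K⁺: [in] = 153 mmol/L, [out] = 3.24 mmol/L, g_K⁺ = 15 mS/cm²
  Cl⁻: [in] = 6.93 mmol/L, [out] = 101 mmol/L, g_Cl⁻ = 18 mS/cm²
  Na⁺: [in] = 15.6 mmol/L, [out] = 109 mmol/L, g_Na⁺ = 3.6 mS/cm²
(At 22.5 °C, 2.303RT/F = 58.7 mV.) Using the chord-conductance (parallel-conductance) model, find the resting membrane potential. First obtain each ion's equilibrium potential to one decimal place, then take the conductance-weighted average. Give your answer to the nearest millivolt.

-69 mV

E_K⁺ = (58.7/1)·log₁₀(3.24/153) = -98.3 mV
E_Cl⁻ = (58.7/-1)·log₁₀(101/6.93) = -68.3 mV
E_Na⁺ = (58.7/1)·log₁₀(109/15.6) = 49.6 mV
Vm = (Σ gᵢEᵢ)/(Σ gᵢ) = (15·-98.3 + 18·-68.3 + 3.6·49.6) / (15 + 18 + 3.6)
= -2525.34 / 36.6 = -69.00 mV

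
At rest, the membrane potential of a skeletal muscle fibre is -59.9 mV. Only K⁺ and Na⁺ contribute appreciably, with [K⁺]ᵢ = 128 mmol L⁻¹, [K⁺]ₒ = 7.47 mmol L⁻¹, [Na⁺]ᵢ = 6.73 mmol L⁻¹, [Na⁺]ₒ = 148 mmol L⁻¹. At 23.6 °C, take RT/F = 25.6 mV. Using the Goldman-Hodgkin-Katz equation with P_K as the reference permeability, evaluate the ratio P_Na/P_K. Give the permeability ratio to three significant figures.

Let α = P_Na/P_K. GHK: Vm = 25.6·ln[(Kₒ + α·Naₒ)/(Kᵢ + α·Naᵢ)].
e^(Vm/25.6) = e^(-59.9/25.6) = 0.096343
So 0.096343·(Kᵢ + α·Naᵢ) = Kₒ + α·Naₒ → α = (0.096343·128.0 − 7.47) / (148.0 − 0.096343·6.73)
α = (12.33 − 7.47) / (148.0 − 0.6484) = 4.862/147.4 = 0.03299

0.0330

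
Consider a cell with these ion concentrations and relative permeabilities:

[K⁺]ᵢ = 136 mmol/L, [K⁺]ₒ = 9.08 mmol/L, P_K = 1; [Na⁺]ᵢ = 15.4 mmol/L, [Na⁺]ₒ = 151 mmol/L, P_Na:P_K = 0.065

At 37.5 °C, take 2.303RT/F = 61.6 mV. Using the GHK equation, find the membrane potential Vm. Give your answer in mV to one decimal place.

-53.0 mV

Vm = 61.6 · log₁₀[(Σ P·[cation]ₒ + Σ P·[anion]ᵢ) / (Σ P·[cation]ᵢ + Σ P·[anion]ₒ)]
Numerator = 1×9.08 + 0.065×151 = 18.89
Denominator = 1×136 + 0.065×15.4 = 137
Vm = 61.6 · log₁₀(0.13792) = 61.6 × (-0.8604) = -53.00 mV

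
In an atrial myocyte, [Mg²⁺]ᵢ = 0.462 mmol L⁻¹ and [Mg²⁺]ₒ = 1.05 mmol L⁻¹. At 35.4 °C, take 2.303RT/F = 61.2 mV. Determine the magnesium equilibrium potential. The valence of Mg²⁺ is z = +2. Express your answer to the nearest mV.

E = (61.2/z) · log₁₀([Mg²⁺]_out/[Mg²⁺]_in) with z = +2.
= (61.2/2) · log₁₀(1.05/0.462) = 30.60 · log₁₀(2.273)
= 30.60 · (0.3565) = 10.91 mV

11 mV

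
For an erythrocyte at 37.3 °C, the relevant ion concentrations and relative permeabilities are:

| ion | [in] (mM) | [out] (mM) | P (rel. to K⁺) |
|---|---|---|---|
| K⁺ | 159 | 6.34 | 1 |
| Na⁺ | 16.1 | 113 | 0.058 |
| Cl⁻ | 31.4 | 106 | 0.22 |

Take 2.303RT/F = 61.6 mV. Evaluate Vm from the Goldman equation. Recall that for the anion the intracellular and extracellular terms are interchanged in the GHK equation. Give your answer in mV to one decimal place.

-59.5 mV

Vm = 61.6 · log₁₀[(Σ P·[cation]ₒ + Σ P·[anion]ᵢ) / (Σ P·[cation]ᵢ + Σ P·[anion]ₒ)]
Numerator = 1×6.34 + 0.058×113 + 0.22×31.4 = 19.8
Denominator = 1×159 + 0.058×16.1 + 0.22×106 = 183.3
Vm = 61.6 · log₁₀(0.10806) = 61.6 × (-0.9663) = -59.53 mV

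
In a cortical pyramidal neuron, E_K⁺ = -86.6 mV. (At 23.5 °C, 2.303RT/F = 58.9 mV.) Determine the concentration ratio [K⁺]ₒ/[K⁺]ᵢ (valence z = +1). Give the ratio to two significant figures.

log₁₀([out]/[in]) = E·z/(58.9) = -86.6 × 1 / 58.9 = -1.4703
[out]/[in] = 10^(-1.4703) = 0.03386

0.034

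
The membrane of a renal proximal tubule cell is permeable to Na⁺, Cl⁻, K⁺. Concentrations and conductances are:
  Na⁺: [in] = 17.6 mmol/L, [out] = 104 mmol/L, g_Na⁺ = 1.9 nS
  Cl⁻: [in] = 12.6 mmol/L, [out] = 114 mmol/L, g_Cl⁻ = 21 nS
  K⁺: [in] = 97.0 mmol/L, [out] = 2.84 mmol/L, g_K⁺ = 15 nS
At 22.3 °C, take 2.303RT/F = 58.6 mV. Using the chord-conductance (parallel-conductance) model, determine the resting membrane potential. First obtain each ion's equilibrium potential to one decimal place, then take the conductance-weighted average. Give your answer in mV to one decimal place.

-64.4 mV

E_Na⁺ = (58.6/1)·log₁₀(104/17.6) = 45.2 mV
E_Cl⁻ = (58.6/-1)·log₁₀(114/12.6) = -56.1 mV
E_K⁺ = (58.6/1)·log₁₀(2.84/97.0) = -89.9 mV
Vm = (Σ gᵢEᵢ)/(Σ gᵢ) = (1.9·45.2 + 21·-56.1 + 15·-89.9) / (1.9 + 21 + 15)
= -2440.72 / 37.9 = -64.40 mV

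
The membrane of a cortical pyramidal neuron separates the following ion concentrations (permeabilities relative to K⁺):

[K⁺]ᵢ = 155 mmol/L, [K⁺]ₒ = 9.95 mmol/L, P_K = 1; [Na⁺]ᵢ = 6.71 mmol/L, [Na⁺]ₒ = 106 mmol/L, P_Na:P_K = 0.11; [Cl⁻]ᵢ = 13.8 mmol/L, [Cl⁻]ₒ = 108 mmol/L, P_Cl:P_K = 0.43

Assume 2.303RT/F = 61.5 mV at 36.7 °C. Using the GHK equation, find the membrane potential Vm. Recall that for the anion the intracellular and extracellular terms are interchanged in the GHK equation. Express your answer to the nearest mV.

Vm = 61.5 · log₁₀[(Σ P·[cation]ₒ + Σ P·[anion]ᵢ) / (Σ P·[cation]ᵢ + Σ P·[anion]ₒ)]
Numerator = 1×9.95 + 0.11×106 + 0.43×13.8 = 27.54
Denominator = 1×155 + 0.11×6.71 + 0.43×108 = 202.2
Vm = 61.5 · log₁₀(0.13624) = 61.5 × (-0.8657) = -53.24 mV

-53 mV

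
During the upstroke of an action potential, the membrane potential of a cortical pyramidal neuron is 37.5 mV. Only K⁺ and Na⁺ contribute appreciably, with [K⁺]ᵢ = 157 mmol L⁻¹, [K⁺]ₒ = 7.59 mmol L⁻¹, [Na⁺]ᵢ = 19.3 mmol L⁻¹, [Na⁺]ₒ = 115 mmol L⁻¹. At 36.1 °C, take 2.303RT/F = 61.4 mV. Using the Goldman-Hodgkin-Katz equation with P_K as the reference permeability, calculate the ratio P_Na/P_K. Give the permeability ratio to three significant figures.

Let α = P_Na/P_K. GHK: Vm = 61.4·log₁₀[(Kₒ + α·Naₒ)/(Kᵢ + α·Naᵢ)].
10^(Vm/61.4) = 10^(37.5/61.4) = 4.0808
So 4.0808·(Kᵢ + α·Naᵢ) = Kₒ + α·Naₒ → α = (4.0808·157.0 − 7.59) / (115.0 − 4.0808·19.3)
α = (640.7 − 7.59) / (115.0 − 78.76) = 633.1/36.24 = 17.47

17.5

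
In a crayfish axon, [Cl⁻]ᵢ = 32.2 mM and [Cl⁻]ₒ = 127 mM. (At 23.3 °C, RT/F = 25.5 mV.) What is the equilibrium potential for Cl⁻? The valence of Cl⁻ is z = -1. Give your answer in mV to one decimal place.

E = (25.5/z) · ln([Cl⁻]_out/[Cl⁻]_in) with z = -1.
For an anion, dividing by z = -1 reverses the sign.
= (25.5/-1) · ln(127/32.2) = -25.50 · ln(3.944)
= -25.50 · (1.3722) = -34.99 mV

-35.0 mV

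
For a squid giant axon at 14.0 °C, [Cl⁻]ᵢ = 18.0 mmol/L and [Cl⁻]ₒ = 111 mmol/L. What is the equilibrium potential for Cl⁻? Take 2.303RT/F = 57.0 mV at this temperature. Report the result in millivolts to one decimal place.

E = (57.0/z) · log₁₀([Cl⁻]_out/[Cl⁻]_in) with z = -1.
For an anion, dividing by z = -1 reverses the sign.
= (57.0/-1) · log₁₀(111/18.0) = -57.00 · log₁₀(6.167)
= -57.00 · (0.7901) = -45.03 mV

-45.0 mV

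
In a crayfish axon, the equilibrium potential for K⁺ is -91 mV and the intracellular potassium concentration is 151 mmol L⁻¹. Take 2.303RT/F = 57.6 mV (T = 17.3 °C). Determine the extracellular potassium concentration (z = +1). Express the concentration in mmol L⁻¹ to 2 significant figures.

4.0 mmol L⁻¹

Nernst: E = (57.6/1) · log₁₀([out]/[in]), so log₁₀([out]/[in]) = -91.0 × 1 / 57.6 = -1.5799.
[out]/[in] = 10^(-1.5799) = 0.02631.
[out] = 0.02631 × 151 = 3.973 mmol L⁻¹.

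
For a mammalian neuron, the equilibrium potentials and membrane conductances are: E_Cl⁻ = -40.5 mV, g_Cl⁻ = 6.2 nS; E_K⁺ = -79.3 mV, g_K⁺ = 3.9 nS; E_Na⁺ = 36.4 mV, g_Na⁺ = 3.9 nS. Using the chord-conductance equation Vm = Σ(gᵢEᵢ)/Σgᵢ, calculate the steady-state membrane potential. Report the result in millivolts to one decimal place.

Σ gᵢEᵢ = 6.2·(-40.5) + 3.9·(-79.3) + 3.9·(36.4) = -418.41
Σ gᵢ = 6.2 + 3.9 + 3.9 = 14
Vm = -418.41 / 14 = -29.89 mV

-29.9 mV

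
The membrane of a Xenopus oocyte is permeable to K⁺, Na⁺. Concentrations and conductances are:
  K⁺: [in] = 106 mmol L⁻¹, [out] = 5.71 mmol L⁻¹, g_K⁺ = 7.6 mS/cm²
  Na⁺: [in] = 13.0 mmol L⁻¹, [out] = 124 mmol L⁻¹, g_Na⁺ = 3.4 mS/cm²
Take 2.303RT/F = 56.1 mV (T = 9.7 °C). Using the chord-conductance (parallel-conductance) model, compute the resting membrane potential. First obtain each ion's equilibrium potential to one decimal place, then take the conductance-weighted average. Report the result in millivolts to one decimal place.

E_K⁺ = (56.1/1)·log₁₀(5.71/106) = -71.2 mV
E_Na⁺ = (56.1/1)·log₁₀(124/13.0) = 54.9 mV
Vm = (Σ gᵢEᵢ)/(Σ gᵢ) = (7.6·-71.2 + 3.4·54.9) / (7.6 + 3.4)
= -354.46 / 11 = -32.22 mV

-32.2 mV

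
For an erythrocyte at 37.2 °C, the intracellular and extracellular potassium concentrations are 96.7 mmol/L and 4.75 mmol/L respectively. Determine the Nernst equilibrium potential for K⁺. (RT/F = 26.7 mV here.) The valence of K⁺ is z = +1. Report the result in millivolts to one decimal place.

-80.5 mV

E = (26.7/z) · ln([K⁺]_out/[K⁺]_in) with z = +1.
= (26.7/1) · ln(4.75/96.7) = 26.70 · ln(0.04912)
= 26.70 · (-3.0135) = -80.46 mV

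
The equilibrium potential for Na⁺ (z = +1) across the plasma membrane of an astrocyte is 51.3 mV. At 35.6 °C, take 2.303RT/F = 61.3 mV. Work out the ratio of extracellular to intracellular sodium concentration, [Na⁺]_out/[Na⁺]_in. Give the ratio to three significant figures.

6.87

log₁₀([out]/[in]) = E·z/(61.3) = 51.3 × 1 / 61.3 = 0.8369
[out]/[in] = 10^(0.8369) = 6.869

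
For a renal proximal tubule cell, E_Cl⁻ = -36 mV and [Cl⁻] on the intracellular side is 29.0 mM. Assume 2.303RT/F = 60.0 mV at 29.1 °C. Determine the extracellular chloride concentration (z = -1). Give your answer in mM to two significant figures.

Nernst: E = (60.0/-1) · log₁₀([out]/[in]), so log₁₀([out]/[in]) = -36.0 × -1 / 60.0 = 0.6000.
[out]/[in] = 10^(0.6000) = 3.981.
[out] = 3.981 × 29.0 = 115.5 mM.

120 mM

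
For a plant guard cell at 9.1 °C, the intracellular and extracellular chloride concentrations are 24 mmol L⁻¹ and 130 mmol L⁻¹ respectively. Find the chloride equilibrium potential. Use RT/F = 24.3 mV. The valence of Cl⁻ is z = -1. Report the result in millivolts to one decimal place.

E = (24.3/z) · ln([Cl⁻]_out/[Cl⁻]_in) with z = -1.
For an anion, dividing by z = -1 reverses the sign.
= (24.3/-1) · ln(130/24) = -24.30 · ln(5.417)
= -24.30 · (1.6895) = -41.05 mV

-41.1 mV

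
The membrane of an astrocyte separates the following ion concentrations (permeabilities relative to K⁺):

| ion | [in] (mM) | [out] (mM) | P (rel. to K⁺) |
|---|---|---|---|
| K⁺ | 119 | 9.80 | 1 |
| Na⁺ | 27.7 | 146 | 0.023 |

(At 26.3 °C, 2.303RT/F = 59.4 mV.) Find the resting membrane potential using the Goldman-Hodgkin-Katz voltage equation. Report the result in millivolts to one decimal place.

-56.9 mV

Vm = 59.4 · log₁₀[(Σ P·[cation]ₒ + Σ P·[anion]ᵢ) / (Σ P·[cation]ᵢ + Σ P·[anion]ₒ)]
Numerator = 1×9.80 + 0.023×146 = 13.16
Denominator = 1×119 + 0.023×27.7 = 119.6
Vm = 59.4 · log₁₀(0.10998) = 59.4 × (-0.9587) = -56.95 mV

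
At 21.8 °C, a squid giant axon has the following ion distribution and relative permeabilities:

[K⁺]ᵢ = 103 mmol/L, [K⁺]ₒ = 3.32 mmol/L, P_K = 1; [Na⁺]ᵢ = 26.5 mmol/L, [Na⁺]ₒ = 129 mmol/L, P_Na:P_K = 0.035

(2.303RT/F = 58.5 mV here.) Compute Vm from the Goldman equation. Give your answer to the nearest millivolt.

Vm = 58.5 · log₁₀[(Σ P·[cation]ₒ + Σ P·[anion]ᵢ) / (Σ P·[cation]ᵢ + Σ P·[anion]ₒ)]
Numerator = 1×3.32 + 0.035×129 = 7.835
Denominator = 1×103 + 0.035×26.5 = 103.9
Vm = 58.5 · log₁₀(0.075389) = 58.5 × (-1.1227) = -65.68 mV

-66 mV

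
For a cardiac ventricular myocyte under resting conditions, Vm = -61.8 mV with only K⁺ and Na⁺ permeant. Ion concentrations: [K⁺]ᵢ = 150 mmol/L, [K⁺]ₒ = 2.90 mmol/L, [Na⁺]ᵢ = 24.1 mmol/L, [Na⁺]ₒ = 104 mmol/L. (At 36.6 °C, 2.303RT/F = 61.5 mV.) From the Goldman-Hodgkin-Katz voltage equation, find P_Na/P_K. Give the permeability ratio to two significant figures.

0.12

Let α = P_Na/P_K. GHK: Vm = 61.5·log₁₀[(Kₒ + α·Naₒ)/(Kᵢ + α·Naᵢ)].
10^(Vm/61.5) = 10^(-61.8/61.5) = 0.098883
So 0.098883·(Kᵢ + α·Naᵢ) = Kₒ + α·Naₒ → α = (0.098883·150.0 − 2.9) / (104.0 − 0.098883·24.1)
α = (14.83 − 2.9) / (104.0 − 2.383) = 11.93/101.6 = 0.1174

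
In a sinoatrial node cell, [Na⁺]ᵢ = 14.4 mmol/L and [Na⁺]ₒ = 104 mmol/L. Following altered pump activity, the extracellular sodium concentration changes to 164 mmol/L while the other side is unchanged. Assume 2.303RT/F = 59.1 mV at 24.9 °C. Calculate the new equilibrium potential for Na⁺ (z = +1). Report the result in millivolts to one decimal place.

62.4 mV

After the shift: [Na⁺]_out = 164, [Na⁺]_in = 14.4 mmol/L.
E_new = (59.1/1)·log₁₀(164/14.4) = 59.10 · (1.0565) = 62.44 mV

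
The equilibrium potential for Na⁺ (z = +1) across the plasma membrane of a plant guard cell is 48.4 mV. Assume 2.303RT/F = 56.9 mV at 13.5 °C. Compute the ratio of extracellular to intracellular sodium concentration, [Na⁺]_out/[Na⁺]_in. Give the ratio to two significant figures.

7.1

log₁₀([out]/[in]) = E·z/(56.9) = 48.4 × 1 / 56.9 = 0.8506
[out]/[in] = 10^(0.8506) = 7.089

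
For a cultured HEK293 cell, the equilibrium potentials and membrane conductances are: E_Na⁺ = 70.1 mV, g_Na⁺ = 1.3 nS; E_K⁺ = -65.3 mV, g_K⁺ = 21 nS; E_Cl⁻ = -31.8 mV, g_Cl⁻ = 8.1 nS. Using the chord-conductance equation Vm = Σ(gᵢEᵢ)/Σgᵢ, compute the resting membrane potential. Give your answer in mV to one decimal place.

Σ gᵢEᵢ = 1.3·(70.1) + 21·(-65.3) + 8.1·(-31.8) = -1537.75
Σ gᵢ = 1.3 + 21 + 8.1 = 30.4
Vm = -1537.75 / 30.4 = -50.58 mV

-50.6 mV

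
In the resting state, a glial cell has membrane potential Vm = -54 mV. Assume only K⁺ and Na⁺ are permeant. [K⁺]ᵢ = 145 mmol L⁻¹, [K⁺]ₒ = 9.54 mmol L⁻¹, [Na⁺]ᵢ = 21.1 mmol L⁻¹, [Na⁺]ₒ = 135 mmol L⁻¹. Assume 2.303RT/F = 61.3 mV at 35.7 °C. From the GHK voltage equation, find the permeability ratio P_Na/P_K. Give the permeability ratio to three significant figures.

Let α = P_Na/P_K. GHK: Vm = 61.3·log₁₀[(Kₒ + α·Naₒ)/(Kᵢ + α·Naᵢ)].
10^(Vm/61.3) = 10^(-54.0/61.3) = 0.13155
So 0.13155·(Kᵢ + α·Naᵢ) = Kₒ + α·Naₒ → α = (0.13155·145.0 − 9.54) / (135.0 − 0.13155·21.1)
α = (19.07 − 9.54) / (135.0 − 2.776) = 9.535/132.2 = 0.07211

0.0721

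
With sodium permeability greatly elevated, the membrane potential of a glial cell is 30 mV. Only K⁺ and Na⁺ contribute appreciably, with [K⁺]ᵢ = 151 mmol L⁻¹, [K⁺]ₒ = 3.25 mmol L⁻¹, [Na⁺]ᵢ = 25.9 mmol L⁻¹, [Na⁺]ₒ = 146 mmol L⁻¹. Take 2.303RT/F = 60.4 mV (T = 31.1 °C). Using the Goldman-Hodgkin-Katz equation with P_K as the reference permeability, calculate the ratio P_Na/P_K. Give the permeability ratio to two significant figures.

7.3

Let α = P_Na/P_K. GHK: Vm = 60.4·log₁₀[(Kₒ + α·Naₒ)/(Kᵢ + α·Naᵢ)].
10^(Vm/60.4) = 10^(30.0/60.4) = 3.1383
So 3.1383·(Kᵢ + α·Naᵢ) = Kₒ + α·Naₒ → α = (3.1383·151.0 − 3.25) / (146.0 − 3.1383·25.9)
α = (473.9 − 3.25) / (146.0 − 81.28) = 470.6/64.72 = 7.272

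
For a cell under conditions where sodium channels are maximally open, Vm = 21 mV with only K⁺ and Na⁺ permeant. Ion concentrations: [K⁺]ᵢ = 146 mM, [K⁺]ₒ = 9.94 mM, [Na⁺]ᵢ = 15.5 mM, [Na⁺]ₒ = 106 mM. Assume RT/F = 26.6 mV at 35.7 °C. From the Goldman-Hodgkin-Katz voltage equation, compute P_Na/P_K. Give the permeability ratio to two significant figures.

Let α = P_Na/P_K. GHK: Vm = 26.6·ln[(Kₒ + α·Naₒ)/(Kᵢ + α·Naᵢ)].
e^(Vm/26.6) = e^(21.0/26.6) = 2.2022
So 2.2022·(Kᵢ + α·Naᵢ) = Kₒ + α·Naₒ → α = (2.2022·146.0 − 9.94) / (106.0 − 2.2022·15.5)
α = (321.5 − 9.94) / (106.0 − 34.13) = 311.6/71.87 = 4.336

4.3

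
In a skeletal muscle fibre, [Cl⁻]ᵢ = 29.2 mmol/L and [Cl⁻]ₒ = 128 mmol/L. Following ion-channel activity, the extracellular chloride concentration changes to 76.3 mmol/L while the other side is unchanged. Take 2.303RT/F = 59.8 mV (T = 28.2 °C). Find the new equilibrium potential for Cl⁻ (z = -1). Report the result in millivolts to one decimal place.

After the shift: [Cl⁻]_out = 76.3, [Cl⁻]_in = 29.2 mmol/L.
E_new = (59.8/-1)·log₁₀(76.3/29.2) = -59.80 · (0.4171) = -24.95 mV

-24.9 mV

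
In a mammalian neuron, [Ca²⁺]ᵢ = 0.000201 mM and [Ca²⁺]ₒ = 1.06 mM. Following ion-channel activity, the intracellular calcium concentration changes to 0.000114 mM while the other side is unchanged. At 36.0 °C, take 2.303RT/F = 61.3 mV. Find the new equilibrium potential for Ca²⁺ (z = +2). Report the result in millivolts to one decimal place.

121.6 mV

After the shift: [Ca²⁺]_out = 1.06, [Ca²⁺]_in = 0.000114 mM.
E_new = (61.3/2)·log₁₀(1.06/0.000114) = 30.65 · (3.9684) = 121.63 mV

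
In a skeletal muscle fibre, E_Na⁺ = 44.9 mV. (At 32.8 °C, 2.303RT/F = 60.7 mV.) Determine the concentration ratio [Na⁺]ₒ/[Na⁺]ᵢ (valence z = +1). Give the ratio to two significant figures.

log₁₀([out]/[in]) = E·z/(60.7) = 44.9 × 1 / 60.7 = 0.7397
[out]/[in] = 10^(0.7397) = 5.492

5.5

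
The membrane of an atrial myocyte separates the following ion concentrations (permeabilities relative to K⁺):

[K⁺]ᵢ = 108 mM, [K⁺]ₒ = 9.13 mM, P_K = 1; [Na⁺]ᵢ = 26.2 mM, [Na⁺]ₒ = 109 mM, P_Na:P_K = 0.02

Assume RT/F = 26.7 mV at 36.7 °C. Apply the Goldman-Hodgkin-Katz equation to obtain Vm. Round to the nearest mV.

Vm = 26.7 · ln[(Σ P·[cation]ₒ + Σ P·[anion]ᵢ) / (Σ P·[cation]ᵢ + Σ P·[anion]ₒ)]
Numerator = 1×9.13 + 0.02×109 = 11.31
Denominator = 1×108 + 0.02×26.2 = 108.5
Vm = 26.7 · ln(0.10422) = 26.7 × (-2.2613) = -60.38 mV

-60 mV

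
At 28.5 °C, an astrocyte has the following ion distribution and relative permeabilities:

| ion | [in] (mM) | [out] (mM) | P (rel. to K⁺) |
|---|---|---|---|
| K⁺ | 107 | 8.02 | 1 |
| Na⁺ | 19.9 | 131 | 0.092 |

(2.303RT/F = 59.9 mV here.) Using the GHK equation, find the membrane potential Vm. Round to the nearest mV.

Vm = 59.9 · log₁₀[(Σ P·[cation]ₒ + Σ P·[anion]ᵢ) / (Σ P·[cation]ᵢ + Σ P·[anion]ₒ)]
Numerator = 1×8.02 + 0.092×131 = 20.07
Denominator = 1×107 + 0.092×19.9 = 108.8
Vm = 59.9 · log₁₀(0.18443) = 59.9 × (-0.7342) = -43.98 mV

-44 mV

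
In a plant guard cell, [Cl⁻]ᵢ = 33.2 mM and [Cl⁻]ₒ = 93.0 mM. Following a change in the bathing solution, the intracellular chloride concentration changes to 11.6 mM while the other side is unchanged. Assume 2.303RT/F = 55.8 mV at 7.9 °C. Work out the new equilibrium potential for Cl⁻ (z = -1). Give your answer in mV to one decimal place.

After the shift: [Cl⁻]_out = 93.0, [Cl⁻]_in = 11.6 mM.
E_new = (55.8/-1)·log₁₀(93.0/11.6) = -55.80 · (0.9040) = -50.44 mV

-50.4 mV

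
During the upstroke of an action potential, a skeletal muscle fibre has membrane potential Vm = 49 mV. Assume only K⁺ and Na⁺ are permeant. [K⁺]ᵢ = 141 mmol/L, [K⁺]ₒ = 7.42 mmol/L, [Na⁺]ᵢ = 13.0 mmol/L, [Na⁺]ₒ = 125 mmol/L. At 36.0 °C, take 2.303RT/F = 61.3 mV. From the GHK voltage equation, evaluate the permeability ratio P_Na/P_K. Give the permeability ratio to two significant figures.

Let α = P_Na/P_K. GHK: Vm = 61.3·log₁₀[(Kₒ + α·Naₒ)/(Kᵢ + α·Naᵢ)].
10^(Vm/61.3) = 10^(49.0/61.3) = 6.3001
So 6.3001·(Kᵢ + α·Naᵢ) = Kₒ + α·Naₒ → α = (6.3001·141.0 − 7.42) / (125.0 − 6.3001·13.0)
α = (888.3 − 7.42) / (125.0 − 81.9) = 880.9/43.1 = 20.44

20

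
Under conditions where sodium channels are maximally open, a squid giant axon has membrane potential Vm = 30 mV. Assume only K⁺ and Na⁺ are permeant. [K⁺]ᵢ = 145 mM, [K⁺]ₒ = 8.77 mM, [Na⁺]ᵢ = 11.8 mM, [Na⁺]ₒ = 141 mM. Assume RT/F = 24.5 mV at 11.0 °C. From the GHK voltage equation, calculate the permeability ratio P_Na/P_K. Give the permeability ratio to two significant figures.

Let α = P_Na/P_K. GHK: Vm = 24.5·ln[(Kₒ + α·Naₒ)/(Kᵢ + α·Naᵢ)].
e^(Vm/24.5) = e^(30.0/24.5) = 3.4024
So 3.4024·(Kᵢ + α·Naᵢ) = Kₒ + α·Naₒ → α = (3.4024·145.0 − 8.77) / (141.0 − 3.4024·11.8)
α = (493.4 − 8.77) / (141.0 − 40.15) = 484.6/100.9 = 4.805

4.8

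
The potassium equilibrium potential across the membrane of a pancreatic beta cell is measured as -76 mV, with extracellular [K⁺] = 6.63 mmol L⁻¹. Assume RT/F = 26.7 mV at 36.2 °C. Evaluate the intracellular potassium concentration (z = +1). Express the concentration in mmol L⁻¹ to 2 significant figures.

Nernst: E = (26.7/1) · ln([out]/[in]), so ln([out]/[in]) = -76.0 × 1 / 26.7 = -2.8464.
[out]/[in] = e^(-2.8464) = 0.05805.
[in] = 6.63 / 0.05805 = 114.2 mmol L⁻¹.

110 mmol L⁻¹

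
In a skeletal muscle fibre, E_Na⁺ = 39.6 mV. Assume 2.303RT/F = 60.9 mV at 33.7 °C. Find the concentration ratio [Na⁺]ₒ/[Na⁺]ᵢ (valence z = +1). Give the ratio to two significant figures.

4.5

log₁₀([out]/[in]) = E·z/(60.9) = 39.6 × 1 / 60.9 = 0.6502
[out]/[in] = 10^(0.6502) = 4.469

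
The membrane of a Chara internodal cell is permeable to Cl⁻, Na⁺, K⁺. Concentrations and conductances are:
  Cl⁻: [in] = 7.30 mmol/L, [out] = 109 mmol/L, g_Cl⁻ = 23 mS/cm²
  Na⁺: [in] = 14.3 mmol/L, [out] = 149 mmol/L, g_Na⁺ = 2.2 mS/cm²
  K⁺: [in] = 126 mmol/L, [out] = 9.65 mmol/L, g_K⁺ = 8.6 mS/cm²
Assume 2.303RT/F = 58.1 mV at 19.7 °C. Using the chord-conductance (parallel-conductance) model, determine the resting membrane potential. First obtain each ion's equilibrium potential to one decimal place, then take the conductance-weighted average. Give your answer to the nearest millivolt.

-59 mV

E_Cl⁻ = (58.1/-1)·log₁₀(109/7.30) = -68.2 mV
E_Na⁺ = (58.1/1)·log₁₀(149/14.3) = 59.1 mV
E_K⁺ = (58.1/1)·log₁₀(9.65/126) = -64.8 mV
Vm = (Σ gᵢEᵢ)/(Σ gᵢ) = (23·-68.2 + 2.2·59.1 + 8.6·-64.8) / (23 + 2.2 + 8.6)
= -1995.86 / 33.8 = -59.05 mV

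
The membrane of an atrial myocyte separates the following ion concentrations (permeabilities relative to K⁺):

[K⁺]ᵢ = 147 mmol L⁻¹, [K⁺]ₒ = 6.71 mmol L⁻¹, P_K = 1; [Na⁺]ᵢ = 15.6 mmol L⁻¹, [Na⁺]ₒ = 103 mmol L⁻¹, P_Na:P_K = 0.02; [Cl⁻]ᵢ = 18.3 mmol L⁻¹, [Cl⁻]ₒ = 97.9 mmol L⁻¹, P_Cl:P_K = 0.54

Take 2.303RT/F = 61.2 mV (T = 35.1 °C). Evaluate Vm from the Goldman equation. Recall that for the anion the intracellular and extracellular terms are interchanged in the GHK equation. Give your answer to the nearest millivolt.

-63 mV

Vm = 61.2 · log₁₀[(Σ P·[cation]ₒ + Σ P·[anion]ᵢ) / (Σ P·[cation]ᵢ + Σ P·[anion]ₒ)]
Numerator = 1×6.71 + 0.02×103 + 0.54×18.3 = 18.65
Denominator = 1×147 + 0.02×15.6 + 0.54×97.9 = 200.2
Vm = 61.2 · log₁₀(0.093177) = 61.2 × (-1.0307) = -63.08 mV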